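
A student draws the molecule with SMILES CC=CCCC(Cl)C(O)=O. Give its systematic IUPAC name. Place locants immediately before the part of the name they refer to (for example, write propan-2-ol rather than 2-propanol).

2-chlorohept-5-enoic acid

The longest carbon chain that includes the –COOH group and the multiple bond has 7 carbons, so the parent hydride is heptane.
A carboxylic acid (terminal –COOH) is the principal characteristic group, giving the suffix -oic acid.
The chain contains a C=C double bond, so the unsaturation ending is -ene.
The numbering direction is chosen so that the carboxylic acid carbon is C-1 by definition.
This places the double bond between C-5 and C-6; a chloro group at C-2.
Putting it together: 2-chlorohept-5-enoic acid.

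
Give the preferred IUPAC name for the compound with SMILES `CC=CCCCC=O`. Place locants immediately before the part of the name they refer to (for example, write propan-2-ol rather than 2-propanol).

The longest carbon chain that includes the –CHO group and the multiple bond has 7 carbons, so the parent hydride is heptane.
The principal characteristic group is an aldehyde (terminal –CHO), named with the suffix -al.
The chain contains a C=C double bond, so the unsaturation ending is -ene.
Number the chain so that the aldehyde carbon is C-1 by definition.
That gives the double bond between C-5 and C-6.
The name is hept-5-enal.

hept-5-enal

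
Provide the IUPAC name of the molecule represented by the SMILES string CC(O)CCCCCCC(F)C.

9-fluorodecan-2-ol

Counting along the main chain through the –OH group gives 10 carbons: the parent is decane.
The principal characteristic group is an alcohol (–OH), named with the suffix -ol.
Choose the numbering such that numbering from this end puts the hydroxyl group at C-2 rather than C-9.
This places the hydroxyl at C-2; a fluoro group at C-9.
Putting it together: 9-fluorodecan-2-ol.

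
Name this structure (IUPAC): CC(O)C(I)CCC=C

3-iodohept-6-en-2-ol

The longest chain bearing the –OH group and the multiple bond is 7 carbons long (heptane).
An alcohol (–OH) is the principal characteristic group, giving the suffix -ol.
A C=C double bond in the chain gives the infix -ene-.
Choose the numbering such that numbering from this end puts the hydroxyl group at C-2 rather than C-6.
With this numbering: the hydroxyl at C-2; the double bond between C-6 and C-7; an iodo group at C-3.
The name is 3-iodohept-6-en-2-ol.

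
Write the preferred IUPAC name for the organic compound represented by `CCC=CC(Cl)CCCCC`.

The longest chain bearing the multiple bond is 10 carbons long (decane).
A C=C double bond in the chain gives the infix -ene-.
Choose the numbering such that numbering from this end puts the double bond at C-3 rather than C-7.
With this numbering: the double bond between C-3 and C-4; a chloro group at C-5.
The name is 5-chlorodec-3-ene.

5-chlorodec-3-ene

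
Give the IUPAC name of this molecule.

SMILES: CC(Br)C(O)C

Counting along the main chain through the –OH group gives 4 carbons: the parent is butane.
The highest-priority functional group is an alcohol (–OH), so the name ends in -ol.
Choose the numbering such that numbering from this end puts the hydroxyl group at C-2 rather than C-3.
That gives the hydroxyl at C-2; a bromo group at C-3.
Putting it together: 3-bromobutan-2-ol.

3-bromobutan-2-ol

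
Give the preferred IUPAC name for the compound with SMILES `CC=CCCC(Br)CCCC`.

The longest carbon chain that includes the multiple bond has 10 carbons, so the parent hydride is decane.
A C=C double bond in the chain gives the infix -ene-.
Choose the numbering such that numbering from this end puts the double bond at C-2 rather than C-8.
With this numbering: the double bond between C-2 and C-3; a bromo group at C-6.
The name is 6-bromodec-2-ene.

6-bromodec-2-ene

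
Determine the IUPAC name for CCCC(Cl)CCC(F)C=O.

5-chloro-2-fluorooctanal

The longest carbon chain that includes the –CHO group has 8 carbons, so the parent hydride is octane.
An aldehyde (terminal –CHO) is the principal characteristic group, giving the suffix -al.
Choose the numbering such that the aldehyde carbon is C-1 by definition.
That gives a chloro group at C-5; a fluoro group at C-2.
The substituents are ordered alphabetically, ignoring any di-/tri- multipliers.
Assembling the pieces gives 5-chloro-2-fluorooctanal.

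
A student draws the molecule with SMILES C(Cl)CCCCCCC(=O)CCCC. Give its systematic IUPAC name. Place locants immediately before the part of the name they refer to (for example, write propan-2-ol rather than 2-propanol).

The longest carbon chain that includes the carbonyl has 12 carbons, so the parent hydride is dodecane.
The principal characteristic group is a ketone (C=O on an internal carbon), named with the suffix -one.
The numbering direction is chosen so that numbering from this end puts the carbonyl group at C-5 rather than C-8.
This places the carbonyl at C-5; a chloro group at C-12.
Putting it together: 12-chlorododecan-5-one.

12-chlorododecan-5-one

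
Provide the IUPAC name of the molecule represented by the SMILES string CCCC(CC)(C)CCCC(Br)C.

2-bromo-6-ethyl-6-methylnonane

The parent chain contains 9 carbons (nonane).
Number the chain so that the substituent locant set {2,6,6} is lower than {4,4,8} at the first point of difference.
This places a bromo group at C-2; an ethyl group at C-6; a methyl group at C-6.
Substituent prefixes are cited in alphabetical order (multiplying prefixes like di-/tri- are ignored for ordering).
The name is 2-bromo-6-ethyl-6-methylnonane.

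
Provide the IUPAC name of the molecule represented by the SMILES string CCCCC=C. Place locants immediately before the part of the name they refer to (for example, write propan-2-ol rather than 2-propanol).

The longest chain bearing the multiple bond is 6 carbons long (hexane).
The chain contains a C=C double bond, so the unsaturation ending is -ene.
Number the chain so that numbering from this end puts the double bond at C-1 rather than C-5.
That gives the double bond between C-1 and C-2.
Assembling the pieces gives hex-1-ene.

hex-1-ene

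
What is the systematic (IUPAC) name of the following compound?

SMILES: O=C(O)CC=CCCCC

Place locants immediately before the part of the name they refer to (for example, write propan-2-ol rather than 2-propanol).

The longest carbon chain that includes the –COOH group and the multiple bond has 8 carbons, so the parent hydride is octane.
The principal characteristic group is a carboxylic acid (terminal –COOH), named with the suffix -oic acid.
There is one C=C double bond, indicated by the ending -ene.
Choose the numbering such that the carboxylic acid carbon is C-1 by definition.
This places the double bond between C-3 and C-4.
Putting it together: oct-3-enoic acid.

oct-3-enoic acid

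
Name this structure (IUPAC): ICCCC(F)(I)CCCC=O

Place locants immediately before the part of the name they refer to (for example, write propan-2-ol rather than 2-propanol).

Counting along the main chain through the –CHO group gives 8 carbons: the parent is octane.
An aldehyde (terminal –CHO) is the principal characteristic group, giving the suffix -al.
Choose the numbering such that the aldehyde carbon is C-1 by definition.
With this numbering: a fluoro group at C-5; iodo groups at C-5 and C-8.
Prefixes are listed alphabetically: fluoro, iodo.
Putting it together: 5-fluoro-5,8-diiodooctanal.

5-fluoro-5,8-diiodooctanal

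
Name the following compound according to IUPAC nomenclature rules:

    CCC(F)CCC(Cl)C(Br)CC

The longest carbon chain is 9 atoms: the parent is nonane.
The numbering direction is chosen so that the substituent locant set {3,4,7} is lower than {3,6,7} at the first point of difference.
That gives a bromo group at C-3; a chloro group at C-4; a fluoro group at C-7.
Prefixes are listed alphabetically: bromo, chloro, fluoro.
Assembling the pieces gives 3-bromo-4-chloro-7-fluorononane.

3-bromo-4-chloro-7-fluorononane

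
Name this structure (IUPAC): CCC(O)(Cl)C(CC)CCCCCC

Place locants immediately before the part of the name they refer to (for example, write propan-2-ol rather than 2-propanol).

3-chloro-4-ethyldecan-3-ol

Counting along the main chain through the –OH group gives 10 carbons: the parent is decane.
An alcohol (–OH) is the principal characteristic group, giving the suffix -ol.
Number the chain so that numbering from this end puts the hydroxyl group at C-3 rather than C-8.
This places the hydroxyl at C-3; a chloro group at C-3; an ethyl group at C-4.
Prefixes are listed alphabetically: chloro, ethyl.
Putting it together: 3-chloro-4-ethyldecan-3-ol.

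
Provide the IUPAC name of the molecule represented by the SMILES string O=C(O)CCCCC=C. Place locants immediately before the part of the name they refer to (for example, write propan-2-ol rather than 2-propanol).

hept-6-enoic acid

The longest chain bearing the –COOH group and the multiple bond is 7 carbons long (heptane).
The highest-priority functional group is a carboxylic acid (terminal –COOH), so the name ends in -oic acid.
There is one C=C double bond, indicated by the ending -ene.
Choose the numbering such that the carboxylic acid carbon is C-1 by definition.
That gives the double bond between C-6 and C-7.
The name is hept-6-enoic acid.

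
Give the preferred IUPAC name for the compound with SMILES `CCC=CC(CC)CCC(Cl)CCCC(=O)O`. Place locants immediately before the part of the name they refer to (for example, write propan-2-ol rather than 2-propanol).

5-chloro-8-ethyldodec-9-enoic acid

The longest carbon chain that includes the –COOH group and the multiple bond has 12 carbons, so the parent hydride is dodecane.
The highest-priority functional group is a carboxylic acid (terminal –COOH), so the name ends in -oic acid.
There is one C=C double bond, indicated by the ending -ene.
The numbering direction is chosen so that the carboxylic acid carbon is C-1 by definition.
That gives the double bond between C-9 and C-10; a chloro group at C-5; an ethyl group at C-8.
Substituent prefixes are cited in alphabetical order (multiplying prefixes like di-/tri- are ignored for ordering).
Putting it together: 5-chloro-8-ethyldodec-9-enoic acid.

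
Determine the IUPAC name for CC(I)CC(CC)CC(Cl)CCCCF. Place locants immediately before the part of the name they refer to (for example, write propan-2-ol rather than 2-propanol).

The longest carbon chain is 10 atoms: the parent is decane.
Number the chain so that the substituent locant set {1,5,7,9} is lower than {2,4,6,10} at the first point of difference.
This places a chloro group at C-5; an ethyl group at C-7; a fluoro group at C-1; an iodo group at C-9.
Prefixes are listed alphabetically: chloro, ethyl, fluoro, iodo.
Putting it together: 5-chloro-7-ethyl-1-fluoro-9-iododecane.

5-chloro-7-ethyl-1-fluoro-9-iododecane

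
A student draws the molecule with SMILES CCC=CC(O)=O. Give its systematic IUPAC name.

Counting along the main chain through the –COOH group and the multiple bond gives 5 carbons: the parent is pentane.
The principal characteristic group is a carboxylic acid (terminal –COOH), named with the suffix -oic acid.
The chain contains a C=C double bond, so the unsaturation ending is -ene.
Choose the numbering such that the carboxylic acid carbon is C-1 by definition.
This places the double bond between C-2 and C-3.
The name is pent-2-enoic acid.

pent-2-enoic acid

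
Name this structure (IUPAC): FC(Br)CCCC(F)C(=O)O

6-bromo-2,6-difluorohexanoic acid

The longest carbon chain that includes the –COOH group has 6 carbons, so the parent hydride is hexane.
A carboxylic acid (terminal –COOH) is the principal characteristic group, giving the suffix -oic acid.
Choose the numbering such that the carboxylic acid carbon is C-1 by definition.
With this numbering: a bromo group at C-6; fluoro groups at C-2 and C-6.
The substituents are ordered alphabetically, ignoring any di-/tri- multipliers.
Putting it together: 6-bromo-2,6-difluorohexanoic acid.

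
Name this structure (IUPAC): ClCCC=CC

Counting along the main chain through the multiple bond gives 5 carbons: the parent is pentane.
There is one C=C double bond, indicated by the ending -ene.
Number the chain so that numbering from this end puts the double bond at C-2 rather than C-3.
With this numbering: the double bond between C-2 and C-3; a chloro group at C-5.
Putting it together: 5-chloropent-2-ene.

5-chloropent-2-ene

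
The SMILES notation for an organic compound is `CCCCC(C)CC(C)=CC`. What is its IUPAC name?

The longest chain bearing the multiple bond is 9 carbons long (nonane).
There is one C=C double bond, indicated by the ending -ene.
Choose the numbering such that numbering from this end puts the double bond at C-2 rather than C-7.
That gives the double bond between C-2 and C-3; methyl groups at C-3 and C-5.
Assembling the pieces gives 3,5-dimethylnon-2-ene.

3,5-dimethylnon-2-ene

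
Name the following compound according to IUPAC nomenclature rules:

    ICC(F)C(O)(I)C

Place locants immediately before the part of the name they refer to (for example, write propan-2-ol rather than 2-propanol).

3-fluoro-2,4-diiodobutan-2-ol

The longest chain bearing the –OH group is 4 carbons long (butane).
The principal characteristic group is an alcohol (–OH), named with the suffix -ol.
The numbering direction is chosen so that numbering from this end puts the hydroxyl group at C-2 rather than C-3.
That gives the hydroxyl at C-2; a fluoro group at C-3; iodo groups at C-2 and C-4.
The substituents are ordered alphabetically, ignoring any di-/tri- multipliers.
Assembling the pieces gives 3-fluoro-2,4-diiodobutan-2-ol.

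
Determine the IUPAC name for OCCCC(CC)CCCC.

4-ethyloctan-1-ol

Counting along the main chain through the –OH group gives 8 carbons: the parent is octane.
The principal characteristic group is an alcohol (–OH), named with the suffix -ol.
Number the chain so that numbering from this end puts the hydroxyl group at C-1 rather than C-8.
This places the hydroxyl at C-1; an ethyl group at C-4.
Putting it together: 4-ethyloctan-1-ol.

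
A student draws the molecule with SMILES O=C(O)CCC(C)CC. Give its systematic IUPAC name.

4-methylhexanoic acid

The longest chain bearing the –COOH group is 6 carbons long (hexane).
The highest-priority functional group is a carboxylic acid (terminal –COOH), so the name ends in -oic acid.
The numbering direction is chosen so that the carboxylic acid carbon is C-1 by definition.
That gives a methyl group at C-4.
Assembling the pieces gives 4-methylhexanoic acid.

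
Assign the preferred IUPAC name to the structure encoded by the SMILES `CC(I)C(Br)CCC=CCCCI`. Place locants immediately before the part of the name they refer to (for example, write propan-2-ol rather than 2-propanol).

8-bromo-1,9-diiododec-4-ene

The longest carbon chain that includes the multiple bond has 10 carbons, so the parent hydride is decane.
There is one C=C double bond, indicated by the ending -ene.
The numbering direction is chosen so that numbering from this end puts the double bond at C-4 rather than C-6.
That gives the double bond between C-4 and C-5; a bromo group at C-8; iodo groups at C-1 and C-9.
The substituents are ordered alphabetically, ignoring any di-/tri- multipliers.
Putting it together: 8-bromo-1,9-diiododec-4-ene.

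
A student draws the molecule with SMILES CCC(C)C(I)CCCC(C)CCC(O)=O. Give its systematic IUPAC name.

8-iodo-4,9-dimethylundecanoic acid

The longest chain bearing the –COOH group is 11 carbons long (undecane).
The highest-priority functional group is a carboxylic acid (terminal –COOH), so the name ends in -oic acid.
The numbering direction is chosen so that the carboxylic acid carbon is C-1 by definition.
That gives an iodo group at C-8; methyl groups at C-4 and C-9.
The substituents are ordered alphabetically, ignoring any di-/tri- multipliers.
The name is 8-iodo-4,9-dimethylundecanoic acid.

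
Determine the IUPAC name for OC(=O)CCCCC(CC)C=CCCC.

6-ethylundec-7-enoic acid

The longest carbon chain that includes the –COOH group and the multiple bond has 11 carbons, so the parent hydride is undecane.
The highest-priority functional group is a carboxylic acid (terminal –COOH), so the name ends in -oic acid.
There is one C=C double bond, indicated by the ending -ene.
Choose the numbering such that the carboxylic acid carbon is C-1 by definition.
That gives the double bond between C-7 and C-8; an ethyl group at C-6.
The name is 6-ethylundec-7-enoic acid.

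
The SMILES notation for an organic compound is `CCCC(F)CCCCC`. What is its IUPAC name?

4-fluorononane

The longest continuous carbon chain has 9 atoms, so the parent hydride is nonane.
The numbering direction is chosen so that the substituent locant set {4} is lower than {6} at the first point of difference.
This places a fluoro group at C-4.
The name is 4-fluorononane.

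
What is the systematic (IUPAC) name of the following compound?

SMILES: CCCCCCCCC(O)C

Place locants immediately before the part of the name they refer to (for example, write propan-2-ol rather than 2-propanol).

The longest chain bearing the –OH group is 10 carbons long (decane).
The highest-priority functional group is an alcohol (–OH), so the name ends in -ol.
The numbering direction is chosen so that numbering from this end puts the hydroxyl group at C-2 rather than C-9.
That gives the hydroxyl at C-2.
The name is decan-2-ol.

decan-2-ol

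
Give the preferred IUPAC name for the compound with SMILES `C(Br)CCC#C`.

Counting along the main chain through the multiple bond gives 5 carbons: the parent is pentane.
The chain contains a C≡C triple bond, so the unsaturation ending is -yne.
Choose the numbering such that numbering from this end puts the triple bond at C-1 rather than C-4.
With this numbering: the triple bond between C-1 and C-2; a bromo group at C-5.
Putting it together: 5-bromopent-1-yne.

5-bromopent-1-yne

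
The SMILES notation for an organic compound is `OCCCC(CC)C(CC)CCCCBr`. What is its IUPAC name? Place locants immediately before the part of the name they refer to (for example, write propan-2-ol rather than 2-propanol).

Counting along the main chain through the –OH group gives 9 carbons: the parent is nonane.
The principal characteristic group is an alcohol (–OH), named with the suffix -ol.
The numbering direction is chosen so that numbering from this end puts the hydroxyl group at C-1 rather than C-9.
That gives the hydroxyl at C-1; a bromo group at C-9; ethyl groups at C-4 and C-5.
Prefixes are listed alphabetically: bromo, ethyl.
The name is 9-bromo-4,5-diethylnonan-1-ol.

9-bromo-4,5-diethylnonan-1-ol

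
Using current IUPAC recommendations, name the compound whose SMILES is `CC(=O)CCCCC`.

heptan-2-one

The longest carbon chain that includes the carbonyl has 7 carbons, so the parent hydride is heptane.
The highest-priority functional group is a ketone (C=O on an internal carbon), so the name ends in -one.
The numbering direction is chosen so that numbering from this end puts the carbonyl group at C-2 rather than C-6.
This places the carbonyl at C-2.
Assembling the pieces gives heptan-2-one.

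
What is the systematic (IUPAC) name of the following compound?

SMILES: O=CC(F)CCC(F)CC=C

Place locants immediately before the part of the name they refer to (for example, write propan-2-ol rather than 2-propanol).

2,5-difluorooct-7-enal

The longest chain bearing the –CHO group and the multiple bond is 8 carbons long (octane).
The highest-priority functional group is an aldehyde (terminal –CHO), so the name ends in -al.
A C=C double bond in the chain gives the infix -ene-.
Number the chain so that the aldehyde carbon is C-1 by definition.
That gives the double bond between C-7 and C-8; fluoro groups at C-2 and C-5.
Putting it together: 2,5-difluorooct-7-enal.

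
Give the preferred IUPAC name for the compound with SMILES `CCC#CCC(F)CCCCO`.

The longest carbon chain that includes the –OH group and the multiple bond has 10 carbons, so the parent hydride is decane.
An alcohol (–OH) is the principal characteristic group, giving the suffix -ol.
A C≡C triple bond in the chain gives the infix -yne-.
Choose the numbering such that numbering from this end puts the hydroxyl group at C-1 rather than C-10.
With this numbering: the hydroxyl at C-1; the triple bond between C-7 and C-8; a fluoro group at C-5.
Putting it together: 5-fluorodec-7-yn-1-ol.

5-fluorodec-7-yn-1-ol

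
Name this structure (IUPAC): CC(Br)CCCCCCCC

2-bromodecane

The longest carbon chain is 10 atoms: the parent is decane.
The numbering direction is chosen so that the substituent locant set {2} is lower than {9} at the first point of difference.
With this numbering: a bromo group at C-2.
Putting it together: 2-bromodecane.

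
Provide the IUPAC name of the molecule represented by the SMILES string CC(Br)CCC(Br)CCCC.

2,5-dibromononane

The longest continuous carbon chain has 9 atoms, so the parent hydride is nonane.
Choose the numbering such that the substituent locant set {2,5} is lower than {5,8} at the first point of difference.
This places bromo groups at C-2 and C-5.
The name is 2,5-dibromononane.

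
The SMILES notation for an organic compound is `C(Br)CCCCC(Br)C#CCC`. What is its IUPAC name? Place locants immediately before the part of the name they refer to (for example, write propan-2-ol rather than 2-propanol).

5,10-dibromodec-3-yne

The longest carbon chain that includes the multiple bond has 10 carbons, so the parent hydride is decane.
A C≡C triple bond in the chain gives the infix -yne-.
Choose the numbering such that numbering from this end puts the triple bond at C-3 rather than C-7.
This places the triple bond between C-3 and C-4; bromo groups at C-5 and C-10.
Putting it together: 5,10-dibromodec-3-yne.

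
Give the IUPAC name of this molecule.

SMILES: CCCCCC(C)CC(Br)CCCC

5-bromo-7-methyldodecane

The longest carbon chain is 12 atoms: the parent is dodecane.
Choose the numbering such that the substituent locant set {5,7} is lower than {6,8} at the first point of difference.
This places a bromo group at C-5; a methyl group at C-7.
Substituent prefixes are cited in alphabetical order (multiplying prefixes like di-/tri- are ignored for ordering).
The name is 5-bromo-7-methyldodecane.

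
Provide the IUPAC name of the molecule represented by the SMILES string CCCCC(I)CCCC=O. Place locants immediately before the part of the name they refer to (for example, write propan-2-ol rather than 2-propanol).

5-iodononanal

Counting along the main chain through the –CHO group gives 9 carbons: the parent is nonane.
The highest-priority functional group is an aldehyde (terminal –CHO), so the name ends in -al.
Number the chain so that the aldehyde carbon is C-1 by definition.
With this numbering: an iodo group at C-5.
The name is 5-iodononanal.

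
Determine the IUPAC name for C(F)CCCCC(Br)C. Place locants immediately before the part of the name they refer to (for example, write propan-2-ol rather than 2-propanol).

The longest carbon chain is 7 atoms: the parent is heptane.
The numbering direction is chosen so that the substituent locant set {1,6} is lower than {2,7} at the first point of difference.
This places a bromo group at C-6; a fluoro group at C-1.
The substituents are ordered alphabetically, ignoring any di-/tri- multipliers.
Assembling the pieces gives 6-bromo-1-fluoroheptane.

6-bromo-1-fluoroheptane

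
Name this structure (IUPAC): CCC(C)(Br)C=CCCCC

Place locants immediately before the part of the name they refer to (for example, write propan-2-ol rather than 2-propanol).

The longest carbon chain that includes the multiple bond has 9 carbons, so the parent hydride is nonane.
A C=C double bond in the chain gives the infix -ene-.
Number the chain so that numbering from this end puts the double bond at C-4 rather than C-5.
With this numbering: the double bond between C-4 and C-5; a bromo group at C-3; a methyl group at C-3.
Substituent prefixes are cited in alphabetical order (multiplying prefixes like di-/tri- are ignored for ordering).
The name is 3-bromo-3-methylnon-4-ene.

3-bromo-3-methylnon-4-ene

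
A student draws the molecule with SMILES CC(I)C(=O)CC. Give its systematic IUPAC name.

2-iodopentan-3-one

Counting along the main chain through the carbonyl gives 5 carbons: the parent is pentane.
The highest-priority functional group is a ketone (C=O on an internal carbon), so the name ends in -one.
The numbering direction is chosen so that the substituent locant set {2} is lower than {4} at the first point of difference.
That gives the carbonyl at C-3; an iodo group at C-2.
Putting it together: 2-iodopentan-3-one.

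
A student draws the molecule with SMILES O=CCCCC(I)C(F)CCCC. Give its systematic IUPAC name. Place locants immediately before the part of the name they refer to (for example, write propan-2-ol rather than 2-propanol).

6-fluoro-5-iododecanal

The longest chain bearing the –CHO group is 10 carbons long (decane).
An aldehyde (terminal –CHO) is the principal characteristic group, giving the suffix -al.
Choose the numbering such that the aldehyde carbon is C-1 by definition.
With this numbering: a fluoro group at C-6; an iodo group at C-5.
The substituents are ordered alphabetically, ignoring any di-/tri- multipliers.
Putting it together: 6-fluoro-5-iododecanal.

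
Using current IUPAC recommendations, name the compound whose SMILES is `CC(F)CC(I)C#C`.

5-fluoro-3-iodohex-1-yne

Counting along the main chain through the multiple bond gives 6 carbons: the parent is hexane.
The chain contains a C≡C triple bond, so the unsaturation ending is -yne.
Choose the numbering such that numbering from this end puts the triple bond at C-1 rather than C-5.
That gives the triple bond between C-1 and C-2; a fluoro group at C-5; an iodo group at C-3.
Substituent prefixes are cited in alphabetical order (multiplying prefixes like di-/tri- are ignored for ordering).
Assembling the pieces gives 5-fluoro-3-iodohex-1-yne.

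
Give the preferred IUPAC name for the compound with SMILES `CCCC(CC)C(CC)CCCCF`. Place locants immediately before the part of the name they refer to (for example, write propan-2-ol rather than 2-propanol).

The parent chain contains 9 carbons (nonane).
The numbering direction is chosen so that the substituent locant set {1,5,6} is lower than {4,5,9} at the first point of difference.
With this numbering: ethyl groups at C-5 and C-6; a fluoro group at C-1.
Substituent prefixes are cited in alphabetical order (multiplying prefixes like di-/tri- are ignored for ordering).
Assembling the pieces gives 5,6-diethyl-1-fluorononane.

5,6-diethyl-1-fluorononane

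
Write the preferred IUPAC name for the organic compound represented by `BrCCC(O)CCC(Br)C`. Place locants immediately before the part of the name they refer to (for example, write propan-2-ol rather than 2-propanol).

1,6-dibromoheptan-3-ol

The longest chain bearing the –OH group is 7 carbons long (heptane).
The principal characteristic group is an alcohol (–OH), named with the suffix -ol.
Choose the numbering such that numbering from this end puts the hydroxyl group at C-3 rather than C-5.
With this numbering: the hydroxyl at C-3; bromo groups at C-1 and C-6.
Putting it together: 1,6-dibromoheptan-3-ol.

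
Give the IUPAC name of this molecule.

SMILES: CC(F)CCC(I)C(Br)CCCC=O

5-bromo-9-fluoro-6-iododecanal

Counting along the main chain through the –CHO group gives 10 carbons: the parent is decane.
The highest-priority functional group is an aldehyde (terminal –CHO), so the name ends in -al.
Number the chain so that the aldehyde carbon is C-1 by definition.
This places a bromo group at C-5; a fluoro group at C-9; an iodo group at C-6.
The substituents are ordered alphabetically, ignoring any di-/tri- multipliers.
Assembling the pieces gives 5-bromo-9-fluoro-6-iododecanal.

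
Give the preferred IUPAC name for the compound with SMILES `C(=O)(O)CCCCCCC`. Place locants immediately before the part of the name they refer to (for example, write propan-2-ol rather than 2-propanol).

The longest carbon chain that includes the –COOH group has 8 carbons, so the parent hydride is octane.
The principal characteristic group is a carboxylic acid (terminal –COOH), named with the suffix -oic acid.
Choose the numbering such that the carboxylic acid carbon is C-1 by definition.
Assembling the pieces gives octanoic acid.

octanoic acid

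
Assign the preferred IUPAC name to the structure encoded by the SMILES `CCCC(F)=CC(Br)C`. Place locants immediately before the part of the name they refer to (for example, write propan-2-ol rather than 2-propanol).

2-bromo-4-fluorohept-3-ene

The longest chain bearing the multiple bond is 7 carbons long (heptane).
A C=C double bond in the chain gives the infix -ene-.
Number the chain so that numbering from this end puts the double bond at C-3 rather than C-4.
This places the double bond between C-3 and C-4; a bromo group at C-2; a fluoro group at C-4.
Prefixes are listed alphabetically: bromo, fluoro.
Putting it together: 2-bromo-4-fluorohept-3-ene.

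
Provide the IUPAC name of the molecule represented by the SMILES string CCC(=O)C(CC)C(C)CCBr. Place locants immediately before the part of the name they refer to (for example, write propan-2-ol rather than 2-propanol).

7-bromo-4-ethyl-5-methylheptan-3-one

Counting along the main chain through the carbonyl gives 7 carbons: the parent is heptane.
The principal characteristic group is a ketone (C=O on an internal carbon), named with the suffix -one.
The numbering direction is chosen so that numbering from this end puts the carbonyl group at C-3 rather than C-5.
With this numbering: the carbonyl at C-3; a bromo group at C-7; an ethyl group at C-4; a methyl group at C-5.
Prefixes are listed alphabetically: bromo, ethyl, methyl.
Assembling the pieces gives 7-bromo-4-ethyl-5-methylheptan-3-one.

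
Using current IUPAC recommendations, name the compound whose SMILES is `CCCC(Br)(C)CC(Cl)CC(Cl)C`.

The longest continuous carbon chain has 9 atoms, so the parent hydride is nonane.
The numbering direction is chosen so that the substituent locant set {2,4,6,6} is lower than {4,4,6,8} at the first point of difference.
That gives a bromo group at C-6; chloro groups at C-2 and C-4; a methyl group at C-6.
The substituents are ordered alphabetically, ignoring any di-/tri- multipliers.
Putting it together: 6-bromo-2,4-dichloro-6-methylnonane.

6-bromo-2,4-dichloro-6-methylnonane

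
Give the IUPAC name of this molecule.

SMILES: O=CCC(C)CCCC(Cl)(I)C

The longest chain bearing the –CHO group is 8 carbons long (octane).
An aldehyde (terminal –CHO) is the principal characteristic group, giving the suffix -al.
The numbering direction is chosen so that the aldehyde carbon is C-1 by definition.
With this numbering: a chloro group at C-7; an iodo group at C-7; a methyl group at C-3.
The substituents are ordered alphabetically, ignoring any di-/tri- multipliers.
The name is 7-chloro-7-iodo-3-methyloctanal.

7-chloro-7-iodo-3-methyloctanal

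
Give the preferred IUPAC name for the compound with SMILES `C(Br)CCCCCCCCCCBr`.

The longest carbon chain is 11 atoms: the parent is undecane.
The molecule is symmetric, so either numbering direction gives the same locants.
With this numbering: bromo groups at C-1 and C-11.
Assembling the pieces gives 1,11-dibromoundecane.

1,11-dibromoundecane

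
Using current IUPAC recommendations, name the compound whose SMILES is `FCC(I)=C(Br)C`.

The longest carbon chain that includes the multiple bond has 4 carbons, so the parent hydride is butane.
There is one C=C double bond, indicated by the ending -ene.
Number the chain so that the substituent locant set {1,2,3} is lower than {2,3,4} at the first point of difference.
This places the double bond between C-2 and C-3; a bromo group at C-3; a fluoro group at C-1; an iodo group at C-2.
The substituents are ordered alphabetically, ignoring any di-/tri- multipliers.
Putting it together: 3-bromo-1-fluoro-2-iodobut-2-ene.

3-bromo-1-fluoro-2-iodobut-2-ene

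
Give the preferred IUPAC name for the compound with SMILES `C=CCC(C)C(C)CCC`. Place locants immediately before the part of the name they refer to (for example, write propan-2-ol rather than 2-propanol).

4,5-dimethyloct-1-ene

Counting along the main chain through the multiple bond gives 8 carbons: the parent is octane.
There is one C=C double bond, indicated by the ending -ene.
Number the chain so that numbering from this end puts the double bond at C-1 rather than C-7.
With this numbering: the double bond between C-1 and C-2; methyl groups at C-4 and C-5.
Putting it together: 4,5-dimethyloct-1-ene.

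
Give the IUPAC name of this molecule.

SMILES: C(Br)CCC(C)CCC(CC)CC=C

The longest carbon chain that includes the multiple bond has 10 carbons, so the parent hydride is decane.
The chain contains a C=C double bond, so the unsaturation ending is -ene.
The numbering direction is chosen so that numbering from this end puts the double bond at C-1 rather than C-9.
This places the double bond between C-1 and C-2; a bromo group at C-10; an ethyl group at C-4; a methyl group at C-7.
The substituents are ordered alphabetically, ignoring any di-/tri- multipliers.
Putting it together: 10-bromo-4-ethyl-7-methyldec-1-ene.

10-bromo-4-ethyl-7-methyldec-1-ene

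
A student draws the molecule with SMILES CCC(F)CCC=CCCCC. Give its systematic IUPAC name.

Counting along the main chain through the multiple bond gives 11 carbons: the parent is undecane.
There is one C=C double bond, indicated by the ending -ene.
Choose the numbering such that numbering from this end puts the double bond at C-5 rather than C-6.
That gives the double bond between C-5 and C-6; a fluoro group at C-9.
Assembling the pieces gives 9-fluoroundec-5-ene.

9-fluoroundec-5-ene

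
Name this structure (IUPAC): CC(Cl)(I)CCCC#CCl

Counting along the main chain through the multiple bond gives 7 carbons: the parent is heptane.
There is one C≡C triple bond, indicated by the ending -yne.
Number the chain so that numbering from this end puts the triple bond at C-1 rather than C-6.
That gives the triple bond between C-1 and C-2; chloro groups at C-1 and C-6; an iodo group at C-6.
The substituents are ordered alphabetically, ignoring any di-/tri- multipliers.
Putting it together: 1,6-dichloro-6-iodohept-1-yne.

1,6-dichloro-6-iodohept-1-yne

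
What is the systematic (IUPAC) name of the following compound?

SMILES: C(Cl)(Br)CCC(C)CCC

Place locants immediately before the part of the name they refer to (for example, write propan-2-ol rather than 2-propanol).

The longest carbon chain is 7 atoms: the parent is heptane.
Choose the numbering such that the substituent locant set {1,1,4} is lower than {4,7,7} at the first point of difference.
With this numbering: a bromo group at C-1; a chloro group at C-1; a methyl group at C-4.
The substituents are ordered alphabetically, ignoring any di-/tri- multipliers.
Putting it together: 1-bromo-1-chloro-4-methylheptane.

1-bromo-1-chloro-4-methylheptane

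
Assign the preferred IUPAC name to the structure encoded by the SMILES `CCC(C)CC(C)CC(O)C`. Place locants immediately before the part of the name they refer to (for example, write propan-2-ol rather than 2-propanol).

4,6-dimethyloctan-2-ol

Counting along the main chain through the –OH group gives 8 carbons: the parent is octane.
The principal characteristic group is an alcohol (–OH), named with the suffix -ol.
The numbering direction is chosen so that numbering from this end puts the hydroxyl group at C-2 rather than C-7.
That gives the hydroxyl at C-2; methyl groups at C-4 and C-6.
Putting it together: 4,6-dimethyloctan-2-ol.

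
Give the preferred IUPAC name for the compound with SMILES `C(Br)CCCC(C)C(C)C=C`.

Counting along the main chain through the multiple bond gives 8 carbons: the parent is octane.
There is one C=C double bond, indicated by the ending -ene.
The numbering direction is chosen so that numbering from this end puts the double bond at C-1 rather than C-7.
This places the double bond between C-1 and C-2; a bromo group at C-8; methyl groups at C-3 and C-4.
Substituent prefixes are cited in alphabetical order (multiplying prefixes like di-/tri- are ignored for ordering).
Assembling the pieces gives 8-bromo-3,4-dimethyloct-1-ene.

8-bromo-3,4-dimethyloct-1-ene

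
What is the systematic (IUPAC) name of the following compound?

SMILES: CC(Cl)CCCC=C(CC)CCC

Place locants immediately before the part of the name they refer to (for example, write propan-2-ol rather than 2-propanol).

Counting along the main chain through the multiple bond gives 10 carbons: the parent is decane.
The chain contains a C=C double bond, so the unsaturation ending is -ene.
Number the chain so that numbering from this end puts the double bond at C-4 rather than C-6.
This places the double bond between C-4 and C-5; a chloro group at C-9; an ethyl group at C-4.
Substituent prefixes are cited in alphabetical order (multiplying prefixes like di-/tri- are ignored for ordering).
Putting it together: 9-chloro-4-ethyldec-4-ene.

9-chloro-4-ethyldec-4-ene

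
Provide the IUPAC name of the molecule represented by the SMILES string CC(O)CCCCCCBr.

Counting along the main chain through the –OH group gives 8 carbons: the parent is octane.
The principal characteristic group is an alcohol (–OH), named with the suffix -ol.
The numbering direction is chosen so that numbering from this end puts the hydroxyl group at C-2 rather than C-7.
That gives the hydroxyl at C-2; a bromo group at C-8.
The name is 8-bromooctan-2-ol.

8-bromooctan-2-ol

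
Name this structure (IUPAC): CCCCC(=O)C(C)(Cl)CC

3-chloro-3-methyloctan-4-one

The longest carbon chain that includes the carbonyl has 8 carbons, so the parent hydride is octane.
A ketone (C=O on an internal carbon) is the principal characteristic group, giving the suffix -one.
Choose the numbering such that numbering from this end puts the carbonyl group at C-4 rather than C-5.
With this numbering: the carbonyl at C-4; a chloro group at C-3; a methyl group at C-3.
Substituent prefixes are cited in alphabetical order (multiplying prefixes like di-/tri- are ignored for ordering).
Putting it together: 3-chloro-3-methyloctan-4-one.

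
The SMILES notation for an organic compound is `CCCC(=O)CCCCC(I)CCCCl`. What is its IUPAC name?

12-chloro-9-iodododecan-4-one

The longest carbon chain that includes the carbonyl has 12 carbons, so the parent hydride is dodecane.
The highest-priority functional group is a ketone (C=O on an internal carbon), so the name ends in -one.
Choose the numbering such that numbering from this end puts the carbonyl group at C-4 rather than C-9.
This places the carbonyl at C-4; a chloro group at C-12; an iodo group at C-9.
Prefixes are listed alphabetically: chloro, iodo.
The name is 12-chloro-9-iodododecan-4-one.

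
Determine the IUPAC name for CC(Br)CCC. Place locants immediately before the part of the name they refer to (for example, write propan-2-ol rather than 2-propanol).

2-bromopentane

The longest continuous carbon chain has 5 atoms, so the parent hydride is pentane.
Choose the numbering such that the substituent locant set {2} is lower than {4} at the first point of difference.
That gives a bromo group at C-2.
The name is 2-bromopentane.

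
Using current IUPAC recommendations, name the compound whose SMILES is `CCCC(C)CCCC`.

The longest carbon chain is 8 atoms: the parent is octane.
The numbering direction is chosen so that the substituent locant set {4} is lower than {5} at the first point of difference.
With this numbering: a methyl group at C-4.
The name is 4-methyloctane.

4-methyloctane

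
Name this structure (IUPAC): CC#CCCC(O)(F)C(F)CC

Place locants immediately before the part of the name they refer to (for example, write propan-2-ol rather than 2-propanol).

The longest chain bearing the –OH group and the multiple bond is 9 carbons long (nonane).
An alcohol (–OH) is the principal characteristic group, giving the suffix -ol.
A C≡C triple bond in the chain gives the infix -yne-.
The numbering direction is chosen so that numbering from this end puts the hydroxyl group at C-4 rather than C-6.
That gives the hydroxyl at C-4; the triple bond between C-7 and C-8; fluoro groups at C-3 and C-4.
Putting it together: 3,4-difluoronon-7-yn-4-ol.

3,4-difluoronon-7-yn-4-ol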